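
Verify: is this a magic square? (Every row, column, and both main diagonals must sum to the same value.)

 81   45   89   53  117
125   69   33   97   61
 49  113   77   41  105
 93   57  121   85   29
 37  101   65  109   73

Yes

Row 1: 81 + 45 + 89 + 53 + 117 = 385.
Row 2: 125 + 69 + 33 + 97 + 61 = 385.
Row 3: 49 + 113 + 77 + 41 + 105 = 385.
Row 4: 93 + 57 + 121 + 85 + 29 = 385.
Row 5: 37 + 101 + 65 + 109 + 73 = 385.
Column 1: 81 + 125 + 49 + 93 + 37 = 385.
Column 2: 45 + 69 + 113 + 57 + 101 = 385.
Column 3: 89 + 33 + 77 + 121 + 65 = 385.
Column 4: 53 + 97 + 41 + 85 + 109 = 385.
Column 5: 117 + 61 + 105 + 29 + 73 = 385.
Main diagonal: 81 + 69 + 77 + 85 + 73 = 385.
Anti-diagonal: 117 + 97 + 77 + 57 + 37 = 385.
All lines sum to 385.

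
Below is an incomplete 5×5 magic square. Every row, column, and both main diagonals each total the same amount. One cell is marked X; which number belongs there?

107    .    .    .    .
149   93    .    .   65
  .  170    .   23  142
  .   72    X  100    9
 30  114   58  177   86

Row 5 is complete and sums to 465; that is the magic constant.
Column 2: 93 + 170 + 72 + 114 + ? = 465, so (1,2) = 16.
From column 5, 465 − (65 + 142 + 9 + 86) gives (1,5) = 163.
Main diagonal: 107 + 93 + 100 + 86 + ? = 465, so (3,3) = 79.
Anti-diagonal needs 465; the known cells sum to 344, so (2,4) = 121.
The remaining cell in row 2 is (2,3) = 465 − 428 = 37.
Row 3: 170 + 79 + 23 + 142 + ? = 465, so (3,1) = 51.
The remaining cell in column 1 is (4,1) = 465 − 337 = 128.
From column 4, 465 − (121 + 23 + 100 + 177) gives (1,4) = 44.
Row 1 must total 465; the given cells sum to 330, so (1,3) = 135.
From row 4, 465 − (128 + 72 + 100 + 9) gives (4,3) = 156.

156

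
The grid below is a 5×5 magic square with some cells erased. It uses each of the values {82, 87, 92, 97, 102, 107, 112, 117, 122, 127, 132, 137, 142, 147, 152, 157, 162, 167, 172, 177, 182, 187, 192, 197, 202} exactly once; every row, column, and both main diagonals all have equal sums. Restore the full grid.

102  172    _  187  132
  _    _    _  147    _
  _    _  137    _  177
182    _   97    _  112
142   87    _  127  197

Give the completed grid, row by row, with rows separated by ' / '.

102 172 117 187 132 / 162 107 202 147 92 / 122 192 137 82 177 / 182 152 97 167 112 / 142 87 157 127 197

The 25 entries sum to 3550, so each line sums to 3550/5 = 710.
Using row 1: 102 + 172 + 187 + 132 + ? → (1,3) = 710 − 593 = 117.
The remaining cell in row 5 is (5,3) = 710 − 553 = 157.
Column 3: 117 + 137 + 97 + 157 + ? = 710, so (2,3) = 202.
Column 5: 132 + 177 + 112 + 197 + ? = 710, so (2,5) = 92.
Anti-diagonal must total 710; the given cells sum to 558, so (4,2) = 152.
Row 4: 182 + 152 + 97 + 112 + ? = 710, so (4,4) = 167.
Column 4 needs 710; the known cells sum to 628, so (3,4) = 82.
Main diagonal: 102 + 137 + 167 + 197 + ? = 710, so (2,2) = 107.
The remaining cell in row 2 is (2,1) = 710 − 548 = 162.
Column 1: 102 + 162 + 182 + 142 + ? = 710, so (3,1) = 122.
The remaining cell in column 2 is (3,2) = 710 − 518 = 192.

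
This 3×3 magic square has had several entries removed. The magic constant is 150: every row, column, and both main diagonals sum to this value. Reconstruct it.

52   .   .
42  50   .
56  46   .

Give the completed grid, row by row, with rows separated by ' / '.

Using row 2: 42 + 50 + ? → (2,3) = 150 − 92 = 58.
Row 3: 56 + 46 + ? = 150, so (3,3) = 48.
Using column 2: 50 + 46 + ? → (1,2) = 150 − 96 = 54.
Column 3 must total 150; the given cells sum to 106, so (1,3) = 44.

52 54 44 / 42 50 58 / 56 46 48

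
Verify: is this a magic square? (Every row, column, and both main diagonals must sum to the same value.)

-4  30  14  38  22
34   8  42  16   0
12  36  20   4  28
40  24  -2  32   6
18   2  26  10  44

Row 1: -4 + 30 + 14 + 38 + 22 = 100.
Row 2: 34 + 8 + 42 + 16 + 0 = 100.
Row 3: 12 + 36 + 20 + 4 + 28 = 100.
Row 4: 40 + 24 + (-2) + 32 + 6 = 100.
Row 5: 18 + 2 + 26 + 10 + 44 = 100.
Column 1: -4 + 34 + 12 + 40 + 18 = 100.
Column 2: 30 + 8 + 36 + 24 + 2 = 100.
Column 3: 14 + 42 + 20 + (-2) + 26 = 100.
Column 4: 38 + 16 + 4 + 32 + 10 = 100.
Column 5: 22 + 0 + 28 + 6 + 44 = 100.
Main diagonal: -4 + 8 + 20 + 32 + 44 = 100.
Anti-diagonal: 22 + 16 + 20 + 24 + 18 = 100.
All lines sum to 100.

Yes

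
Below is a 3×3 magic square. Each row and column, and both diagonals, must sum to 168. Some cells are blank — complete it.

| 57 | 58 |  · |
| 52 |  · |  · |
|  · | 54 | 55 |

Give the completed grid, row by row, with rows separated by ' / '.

The remaining cell in row 1 is (1,3) = 168 − 115 = 53.
Using row 3: 54 + 55 + ? → (3,1) = 168 − 109 = 59.
From column 2, 168 − (58 + 54) gives (2,2) = 56.
Column 3 must total 168; the given cells sum to 108, so (2,3) = 60.

57 58 53 / 52 56 60 / 59 54 55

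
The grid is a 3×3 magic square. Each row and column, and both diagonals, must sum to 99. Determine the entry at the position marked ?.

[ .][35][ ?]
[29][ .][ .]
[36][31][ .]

Using row 3: 36 + 31 + ? → (3,3) = 99 − 67 = 32.
From column 1, 99 − (29 + 36) gives (1,1) = 34.
Column 2 needs 99; the known cells sum to 66, so (2,2) = 33.
Anti-diagonal must total 99; the given cells sum to 69, so (1,3) = 30.

30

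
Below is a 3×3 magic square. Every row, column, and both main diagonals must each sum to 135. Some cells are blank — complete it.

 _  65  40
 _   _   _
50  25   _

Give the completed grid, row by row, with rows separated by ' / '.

From row 1, 135 − (65 + 40) gives (1,1) = 30.
Using row 3: 50 + 25 + ? → (3,3) = 135 − 75 = 60.
The remaining cell in column 1 is (2,1) = 135 − 80 = 55.
From column 2, 135 − (65 + 25) gives (2,2) = 45.
Column 3: 40 + 60 + ? = 135, so (2,3) = 35.

30 65 40 / 55 45 35 / 50 25 60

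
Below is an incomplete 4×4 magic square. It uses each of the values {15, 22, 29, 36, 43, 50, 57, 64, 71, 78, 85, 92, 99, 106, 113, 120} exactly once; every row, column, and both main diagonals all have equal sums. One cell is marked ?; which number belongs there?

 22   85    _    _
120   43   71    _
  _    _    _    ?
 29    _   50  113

15

The 16 entries sum to 1080, so each line sums to 1080/4 = 270.
Row 2: 120 + 43 + 71 + ? = 270, so (2,4) = 36.
The remaining cell in row 4 is (4,2) = 270 − 192 = 78.
Column 1 must total 270; the given cells sum to 171, so (3,1) = 99.
Column 2 must total 270; the given cells sum to 206, so (3,2) = 64.
Main diagonal must total 270; the given cells sum to 178, so (3,3) = 92.
From anti-diagonal, 270 − (71 + 64 + 29) gives (1,4) = 106.
The remaining cell in row 1 is (1,3) = 270 − 213 = 57.
Using row 3: 99 + 64 + 92 + ? → (3,4) = 270 − 255 = 15.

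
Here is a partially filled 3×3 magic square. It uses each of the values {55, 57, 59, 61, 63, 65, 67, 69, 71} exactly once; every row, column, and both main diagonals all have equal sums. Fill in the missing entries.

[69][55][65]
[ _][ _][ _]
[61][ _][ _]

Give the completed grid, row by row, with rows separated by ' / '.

69 55 65 / 59 63 67 / 61 71 57

The 9 entries sum to 567, so each line sums to 567/3 = 189.
Column 1 must total 189; the given cells sum to 130, so (2,1) = 59.
Anti-diagonal: 65 + 61 + ? = 189, so (2,2) = 63.
Row 2 needs 189; the known cells sum to 122, so (2,3) = 67.
From column 2, 189 − (55 + 63) gives (3,2) = 71.
The remaining cell in column 3 is (3,3) = 189 − 132 = 57.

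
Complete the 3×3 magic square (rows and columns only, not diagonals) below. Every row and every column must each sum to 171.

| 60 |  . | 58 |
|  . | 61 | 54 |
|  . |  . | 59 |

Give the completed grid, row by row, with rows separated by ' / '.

Row 1 must total 171; the given cells sum to 118, so (1,2) = 53.
Using row 2: 61 + 54 + ? → (2,1) = 171 − 115 = 56.
Column 1 needs 171; the known cells sum to 116, so (3,1) = 55.
Using column 2: 53 + 61 + ? → (3,2) = 171 − 114 = 57.

60 53 58 / 56 61 54 / 55 57 59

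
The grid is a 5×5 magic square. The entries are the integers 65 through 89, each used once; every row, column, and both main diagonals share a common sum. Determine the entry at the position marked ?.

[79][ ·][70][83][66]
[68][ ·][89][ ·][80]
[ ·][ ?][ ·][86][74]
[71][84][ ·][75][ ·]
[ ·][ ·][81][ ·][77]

The entries are 65 through 89, which sum to 1925, so each line sums to 1925/5 = 385.
From row 1, 385 − (79 + 70 + 83 + 66) gives (1,2) = 87.
The remaining cell in column 5 is (4,5) = 385 − 297 = 88.
From row 4, 385 − (71 + 84 + 75 + 88) gives (4,3) = 67.
Column 3 must total 385; the given cells sum to 307, so (3,3) = 78.
The remaining cell in main diagonal is (2,2) = 385 − 309 = 76.
Row 2: 68 + 76 + 89 + 80 + ? = 385, so (2,4) = 72.
Using column 4: 83 + 72 + 86 + 75 + ? → (5,4) = 385 − 316 = 69.
Using anti-diagonal: 66 + 72 + 78 + 84 + ? → (5,1) = 385 − 300 = 85.
Row 5 needs 385; the known cells sum to 312, so (5,2) = 73.
Column 1 must total 385; the given cells sum to 303, so (3,1) = 82.
Using column 2: 87 + 76 + 84 + 73 + ? → (3,2) = 385 − 320 = 65.

65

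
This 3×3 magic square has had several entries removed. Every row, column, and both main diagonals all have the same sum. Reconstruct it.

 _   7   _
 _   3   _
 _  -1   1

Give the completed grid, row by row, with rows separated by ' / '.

Column 2 is already complete: 7 + 3 + -1 = 9, so that is the magic constant.
Using row 3: -1 + 1 + ? → (3,1) = 9 − 0 = 9.
Main diagonal must total 9; the given cells sum to 4, so (1,1) = 5.
The remaining cell in anti-diagonal is (1,3) = 9 − 12 = -3.
Using column 1: 5 + 9 + ? → (2,1) = 9 − 14 = -5.
Column 3: -3 + 1 + ? = 9, so (2,3) = 11.

5 7 -3 / -5 3 11 / 9 -1 1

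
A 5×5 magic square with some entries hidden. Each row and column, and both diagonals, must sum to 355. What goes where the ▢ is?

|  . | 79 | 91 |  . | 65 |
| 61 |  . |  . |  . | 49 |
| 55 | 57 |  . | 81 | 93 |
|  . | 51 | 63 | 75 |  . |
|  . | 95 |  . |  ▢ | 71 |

Row 3 must total 355; the given cells sum to 286, so (3,3) = 69.
Column 2 needs 355; the known cells sum to 282, so (2,2) = 73.
Column 5 must total 355; the given cells sum to 278, so (4,5) = 77.
Main diagonal needs 355; the known cells sum to 288, so (1,1) = 67.
Row 1: 67 + 79 + 91 + 65 + ? = 355, so (1,4) = 53.
Row 4: 51 + 63 + 75 + 77 + ? = 355, so (4,1) = 89.
Column 1: 67 + 61 + 55 + 89 + ? = 355, so (5,1) = 83.
Anti-diagonal: 65 + 69 + 51 + 83 + ? = 355, so (2,4) = 87.
The remaining cell in row 2 is (2,3) = 355 − 270 = 85.
Using column 3: 91 + 85 + 69 + 63 + ? → (5,3) = 355 − 308 = 47.
From column 4, 355 − (53 + 87 + 81 + 75) gives (5,4) = 59.

59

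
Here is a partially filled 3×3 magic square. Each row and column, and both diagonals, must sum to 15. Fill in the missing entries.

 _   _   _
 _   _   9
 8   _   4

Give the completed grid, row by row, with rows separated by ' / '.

6 7 2 / 1 5 9 / 8 3 4

Row 3 must total 15; the given cells sum to 12, so (3,2) = 3.
Column 3 must total 15; the given cells sum to 13, so (1,3) = 2.
The remaining cell in anti-diagonal is (2,2) = 15 − 10 = 5.
The remaining cell in row 2 is (2,1) = 15 − 14 = 1.
Column 1 needs 15; the known cells sum to 9, so (1,1) = 6.
Column 2: 5 + 3 + ? = 15, so (1,2) = 7.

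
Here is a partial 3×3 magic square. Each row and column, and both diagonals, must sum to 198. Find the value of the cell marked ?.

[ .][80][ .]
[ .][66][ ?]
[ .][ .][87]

Using column 2: 80 + 66 + ? → (3,2) = 198 − 146 = 52.
Main diagonal: 66 + 87 + ? = 198, so (1,1) = 45.
Row 1 must total 198; the given cells sum to 125, so (1,3) = 73.
Row 3 must total 198; the given cells sum to 139, so (3,1) = 59.
The remaining cell in column 1 is (2,1) = 198 − 104 = 94.
Column 3: 73 + 87 + ? = 198, so (2,3) = 38.

38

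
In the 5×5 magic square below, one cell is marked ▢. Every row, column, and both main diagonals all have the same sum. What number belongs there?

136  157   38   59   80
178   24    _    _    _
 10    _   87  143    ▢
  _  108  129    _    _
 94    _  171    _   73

Row 1 is complete and sums to 470; that is the magic constant.
Column 1 needs 470; the known cells sum to 418, so (4,1) = 52.
Column 3 must total 470; the given cells sum to 425, so (2,3) = 45.
Main diagonal must total 470; the given cells sum to 320, so (4,4) = 150.
From anti-diagonal, 470 − (80 + 87 + 108 + 94) gives (2,4) = 101.
Using row 2: 178 + 24 + 45 + 101 + ? → (2,5) = 470 − 348 = 122.
Using row 4: 52 + 108 + 129 + 150 + ? → (4,5) = 470 − 439 = 31.
Column 4: 59 + 101 + 143 + 150 + ? = 470, so (5,4) = 17.
Column 5 needs 470; the known cells sum to 306, so (3,5) = 164.

164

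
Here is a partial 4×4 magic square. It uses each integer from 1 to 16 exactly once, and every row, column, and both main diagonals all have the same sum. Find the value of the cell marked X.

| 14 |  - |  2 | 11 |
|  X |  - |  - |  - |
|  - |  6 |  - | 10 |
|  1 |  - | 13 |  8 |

4

The entries are 1 through 16, which sum to 136, so each line sums to 136/4 = 34.
From row 1, 34 − (14 + 2 + 11) gives (1,2) = 7.
Using row 4: 1 + 13 + 8 + ? → (4,2) = 34 − 22 = 12.
Column 2 needs 34; the known cells sum to 25, so (2,2) = 9.
Column 4 needs 34; the known cells sum to 29, so (2,4) = 5.
Main diagonal needs 34; the known cells sum to 31, so (3,3) = 3.
Anti-diagonal must total 34; the given cells sum to 18, so (2,3) = 16.
Using row 2: 9 + 16 + 5 + ? → (2,1) = 34 − 30 = 4.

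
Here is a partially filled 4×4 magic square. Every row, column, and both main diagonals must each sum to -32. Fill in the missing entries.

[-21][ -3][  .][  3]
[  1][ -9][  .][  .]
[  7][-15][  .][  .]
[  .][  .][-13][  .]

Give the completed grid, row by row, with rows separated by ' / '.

-21 -3 -11 3 / 1 -9 -1 -23 / 7 -15 -7 -17 / -19 -5 -13 5

The remaining cell in row 1 is (1,3) = -32 − (-21) = -11.
Column 1 must total -32; the given cells sum to -13, so (4,1) = -19.
The remaining cell in column 2 is (4,2) = -32 − (-27) = -5.
From anti-diagonal, -32 − (3 + (-15) + (-19)) gives (2,3) = -1.
Using row 2: 1 + (-9) + (-1) + ? → (2,4) = -32 − (-9) = -23.
Row 4: -19 + (-5) + (-13) + ? = -32, so (4,4) = 5.
Column 3: -11 + (-1) + (-13) + ? = -32, so (3,3) = -7.
Column 4 needs -32; the known cells sum to -15, so (3,4) = -17.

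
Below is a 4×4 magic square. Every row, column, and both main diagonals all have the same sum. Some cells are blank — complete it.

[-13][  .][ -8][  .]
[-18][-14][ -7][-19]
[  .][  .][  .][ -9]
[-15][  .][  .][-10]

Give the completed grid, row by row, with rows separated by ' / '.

-13 -17 -8 -20 / -18 -14 -7 -19 / -12 -16 -21 -9 / -15 -11 -22 -10

Row 2 is already complete: -18 + -14 + -7 + -19 = -58, so that is the magic constant.
Column 1 needs -58; the known cells sum to -46, so (3,1) = -12.
From column 4, -58 − (-19 + (-9) + (-10)) gives (1,4) = -20.
The remaining cell in main diagonal is (3,3) = -58 − (-37) = -21.
From anti-diagonal, -58 − (-20 + (-7) + (-15)) gives (3,2) = -16.
Row 1 must total -58; the given cells sum to -41, so (1,2) = -17.
Using column 2: -17 + (-14) + (-16) + ? → (4,2) = -58 − (-47) = -11.
Column 3 must total -58; the given cells sum to -36, so (4,3) = -22.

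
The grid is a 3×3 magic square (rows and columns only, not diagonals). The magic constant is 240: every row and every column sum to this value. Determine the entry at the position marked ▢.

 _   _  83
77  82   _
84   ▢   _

80

Row 2: 77 + 82 + ? = 240, so (2,3) = 81.
The remaining cell in column 1 is (1,1) = 240 − 161 = 79.
The remaining cell in column 3 is (3,3) = 240 − 164 = 76.
Row 1 needs 240; the known cells sum to 162, so (1,2) = 78.
The remaining cell in row 3 is (3,2) = 240 − 160 = 80.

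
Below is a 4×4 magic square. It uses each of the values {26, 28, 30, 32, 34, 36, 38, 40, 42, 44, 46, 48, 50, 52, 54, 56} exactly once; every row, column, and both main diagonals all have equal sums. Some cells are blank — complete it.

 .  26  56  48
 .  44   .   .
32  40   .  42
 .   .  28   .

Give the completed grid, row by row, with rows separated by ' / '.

The 16 entries sum to 656, so each line sums to 656/4 = 164.
Row 1 needs 164; the known cells sum to 130, so (1,1) = 34.
From row 3, 164 − (32 + 40 + 42) gives (3,3) = 50.
From column 2, 164 − (26 + 44 + 40) gives (4,2) = 54.
From column 3, 164 − (56 + 50 + 28) gives (2,3) = 30.
Main diagonal must total 164; the given cells sum to 128, so (4,4) = 36.
From anti-diagonal, 164 − (48 + 30 + 40) gives (4,1) = 46.
The remaining cell in column 1 is (2,1) = 164 − 112 = 52.
From column 4, 164 − (48 + 42 + 36) gives (2,4) = 38.

34 26 56 48 / 52 44 30 38 / 32 40 50 42 / 46 54 28 36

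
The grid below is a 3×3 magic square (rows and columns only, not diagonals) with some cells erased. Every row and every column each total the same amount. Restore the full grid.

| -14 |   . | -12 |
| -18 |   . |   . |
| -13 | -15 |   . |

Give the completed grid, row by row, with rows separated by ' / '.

-14 -19 -12 / -18 -11 -16 / -13 -15 -17

Column 1 is already complete: -14 + -18 + -13 = -45, so that is the magic constant.
Row 1 must total -45; the given cells sum to -26, so (1,2) = -19.
Row 3 must total -45; the given cells sum to -28, so (3,3) = -17.
Using column 2: -19 + (-15) + ? → (2,2) = -45 − (-34) = -11.
The remaining cell in column 3 is (2,3) = -45 − (-29) = -16.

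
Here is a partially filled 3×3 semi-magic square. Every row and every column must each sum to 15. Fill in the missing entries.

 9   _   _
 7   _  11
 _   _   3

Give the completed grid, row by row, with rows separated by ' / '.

Row 2 needs 15; the known cells sum to 18, so (2,2) = -3.
Column 1: 9 + 7 + ? = 15, so (3,1) = -1.
Column 3 must total 15; the given cells sum to 14, so (1,3) = 1.
Using row 1: 9 + 1 + ? → (1,2) = 15 − 10 = 5.
Row 3 needs 15; the known cells sum to 2, so (3,2) = 13.

9 5 1 / 7 -3 11 / -1 13 3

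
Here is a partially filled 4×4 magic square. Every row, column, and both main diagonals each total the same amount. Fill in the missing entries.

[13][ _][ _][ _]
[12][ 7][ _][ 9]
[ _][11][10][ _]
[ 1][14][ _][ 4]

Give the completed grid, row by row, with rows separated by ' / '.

13 2 3 16 / 12 7 6 9 / 8 11 10 5 / 1 14 15 4

Main diagonal is already complete: 13 + 7 + 10 + 4 = 34, so that is the magic constant.
Using row 2: 12 + 7 + 9 + ? → (2,3) = 34 − 28 = 6.
The remaining cell in row 4 is (4,3) = 34 − 19 = 15.
Column 1 must total 34; the given cells sum to 26, so (3,1) = 8.
The remaining cell in column 2 is (1,2) = 34 − 32 = 2.
The remaining cell in column 3 is (1,3) = 34 − 31 = 3.
Anti-diagonal must total 34; the given cells sum to 18, so (1,4) = 16.
Row 3 needs 34; the known cells sum to 29, so (3,4) = 5.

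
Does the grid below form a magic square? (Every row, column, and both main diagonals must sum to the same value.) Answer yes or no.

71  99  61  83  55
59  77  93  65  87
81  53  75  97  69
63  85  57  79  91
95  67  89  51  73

Row 1: 71 + 99 + 61 + 83 + 55 = 369.
Row 2: 59 + 77 + 93 + 65 + 87 = 381.
Row 3: 81 + 53 + 75 + 97 + 69 = 375.
Row 4: 63 + 85 + 57 + 79 + 91 = 375.
Row 5: 95 + 67 + 89 + 51 + 73 = 375.
Column 1: 71 + 59 + 81 + 63 + 95 = 369.
Column 2: 99 + 77 + 53 + 85 + 67 = 381.
Column 3: 61 + 93 + 75 + 57 + 89 = 375.
Column 4: 83 + 65 + 97 + 79 + 51 = 375.
Column 5: 55 + 87 + 69 + 91 + 73 = 375.
Main diagonal: 71 + 77 + 75 + 79 + 73 = 375.
Anti-diagonal: 55 + 65 + 75 + 85 + 95 = 375.

No — row 1 sums to 369 but column 4 sums to 375.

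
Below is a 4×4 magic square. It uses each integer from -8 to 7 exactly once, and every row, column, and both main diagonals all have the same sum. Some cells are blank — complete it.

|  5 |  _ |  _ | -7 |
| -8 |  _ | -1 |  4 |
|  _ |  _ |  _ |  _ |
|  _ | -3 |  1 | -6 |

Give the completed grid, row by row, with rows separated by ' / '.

The entries are -8 through 7, which sum to -8, so each line sums to -8/4 = -2.
From row 2, -2 − (-8 + (-1) + 4) gives (2,2) = 3.
The remaining cell in row 4 is (4,1) = -2 − (-8) = 6.
Column 1 must total -2; the given cells sum to 3, so (3,1) = -5.
Column 4 needs -2; the known cells sum to -9, so (3,4) = 7.
Using main diagonal: 5 + 3 + (-6) + ? → (3,3) = -2 − 2 = -4.
From anti-diagonal, -2 − (-7 + (-1) + 6) gives (3,2) = 0.
Column 2 needs -2; the known cells sum to 0, so (1,2) = -2.
From column 3, -2 − (-1 + (-4) + 1) gives (1,3) = 2.

5 -2 2 -7 / -8 3 -1 4 / -5 0 -4 7 / 6 -3 1 -6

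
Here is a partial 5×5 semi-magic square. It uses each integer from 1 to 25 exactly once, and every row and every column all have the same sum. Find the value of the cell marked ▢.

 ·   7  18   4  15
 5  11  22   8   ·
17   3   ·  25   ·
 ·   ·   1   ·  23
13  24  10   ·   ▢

2

The entries are 1 through 25, which sum to 325, so each line sums to 325/5 = 65.
Row 1: 7 + 18 + 4 + 15 + ? = 65, so (1,1) = 21.
From row 2, 65 − (5 + 11 + 22 + 8) gives (2,5) = 19.
The remaining cell in column 1 is (4,1) = 65 − 56 = 9.
Column 2 needs 65; the known cells sum to 45, so (4,2) = 20.
Using column 3: 18 + 22 + 1 + 10 + ? → (3,3) = 65 − 51 = 14.
Row 3 needs 65; the known cells sum to 59, so (3,5) = 6.
Row 4 needs 65; the known cells sum to 53, so (4,4) = 12.
The remaining cell in column 4 is (5,4) = 65 − 49 = 16.
Using column 5: 15 + 19 + 6 + 23 + ? → (5,5) = 65 − 63 = 2.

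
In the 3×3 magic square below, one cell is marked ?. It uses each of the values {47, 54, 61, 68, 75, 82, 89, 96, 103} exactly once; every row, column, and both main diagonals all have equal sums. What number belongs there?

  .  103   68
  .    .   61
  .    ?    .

47

The 9 entries sum to 675, so each line sums to 675/3 = 225.
The remaining cell in row 1 is (1,1) = 225 − 171 = 54.
From column 3, 225 − (68 + 61) gives (3,3) = 96.
Main diagonal must total 225; the given cells sum to 150, so (2,2) = 75.
From anti-diagonal, 225 − (68 + 75) gives (3,1) = 82.
Row 2 needs 225; the known cells sum to 136, so (2,1) = 89.
From row 3, 225 − (82 + 96) gives (3,2) = 47.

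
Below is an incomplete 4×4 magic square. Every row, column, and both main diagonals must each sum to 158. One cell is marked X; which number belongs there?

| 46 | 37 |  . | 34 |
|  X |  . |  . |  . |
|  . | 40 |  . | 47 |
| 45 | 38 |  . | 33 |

32

Using row 1: 46 + 37 + 34 + ? → (1,3) = 158 − 117 = 41.
From row 4, 158 − (45 + 38 + 33) gives (4,3) = 42.
Column 2 must total 158; the given cells sum to 115, so (2,2) = 43.
Column 4 must total 158; the given cells sum to 114, so (2,4) = 44.
The remaining cell in main diagonal is (3,3) = 158 − 122 = 36.
Anti-diagonal: 34 + 40 + 45 + ? = 158, so (2,3) = 39.
Row 2 needs 158; the known cells sum to 126, so (2,1) = 32.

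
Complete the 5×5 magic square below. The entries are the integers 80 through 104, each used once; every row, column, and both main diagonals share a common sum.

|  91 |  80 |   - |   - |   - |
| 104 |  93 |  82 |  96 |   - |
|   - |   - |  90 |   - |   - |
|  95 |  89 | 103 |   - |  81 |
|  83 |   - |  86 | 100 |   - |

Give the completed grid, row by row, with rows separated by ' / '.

The entries are 80 through 104, which sum to 2300, so each line sums to 2300/5 = 460.
Using row 2: 104 + 93 + 82 + 96 + ? → (2,5) = 460 − 375 = 85.
The remaining cell in row 4 is (4,4) = 460 − 368 = 92.
From column 1, 460 − (91 + 104 + 95 + 83) gives (3,1) = 87.
The remaining cell in column 3 is (1,3) = 460 − 361 = 99.
Main diagonal must total 460; the given cells sum to 366, so (5,5) = 94.
The remaining cell in anti-diagonal is (1,5) = 460 − 358 = 102.
From row 1, 460 − (91 + 80 + 99 + 102) gives (1,4) = 88.
From row 5, 460 − (83 + 86 + 100 + 94) gives (5,2) = 97.
From column 2, 460 − (80 + 93 + 89 + 97) gives (3,2) = 101.
Column 4 needs 460; the known cells sum to 376, so (3,4) = 84.
The remaining cell in column 5 is (3,5) = 460 − 362 = 98.

91 80 99 88 102 / 104 93 82 96 85 / 87 101 90 84 98 / 95 89 103 92 81 / 83 97 86 100 94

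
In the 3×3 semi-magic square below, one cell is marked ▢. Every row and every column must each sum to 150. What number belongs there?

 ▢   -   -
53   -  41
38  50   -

59

Row 2: 53 + 41 + ? = 150, so (2,2) = 56.
From row 3, 150 − (38 + 50) gives (3,3) = 62.
Column 1 needs 150; the known cells sum to 91, so (1,1) = 59.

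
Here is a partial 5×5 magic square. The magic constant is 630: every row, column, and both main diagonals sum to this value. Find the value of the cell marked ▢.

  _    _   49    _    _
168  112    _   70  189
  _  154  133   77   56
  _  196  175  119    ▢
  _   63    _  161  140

98

From row 2, 630 − (168 + 112 + 70 + 189) gives (2,3) = 91.
Row 3: 154 + 133 + 77 + 56 + ? = 630, so (3,1) = 210.
Column 2 needs 630; the known cells sum to 525, so (1,2) = 105.
Using column 3: 49 + 91 + 133 + 175 + ? → (5,3) = 630 − 448 = 182.
From column 4, 630 − (70 + 77 + 119 + 161) gives (1,4) = 203.
Main diagonal needs 630; the known cells sum to 504, so (1,1) = 126.
Row 1 needs 630; the known cells sum to 483, so (1,5) = 147.
The remaining cell in row 5 is (5,1) = 630 − 546 = 84.
From column 1, 630 − (126 + 168 + 210 + 84) gives (4,1) = 42.
Column 5: 147 + 189 + 56 + 140 + ? = 630, so (4,5) = 98.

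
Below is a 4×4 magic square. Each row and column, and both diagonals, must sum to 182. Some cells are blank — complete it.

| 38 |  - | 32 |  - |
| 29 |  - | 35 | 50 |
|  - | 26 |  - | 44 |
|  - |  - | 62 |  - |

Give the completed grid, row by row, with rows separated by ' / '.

Row 2 needs 182; the known cells sum to 114, so (2,2) = 68.
Column 3 must total 182; the given cells sum to 129, so (3,3) = 53.
Main diagonal must total 182; the given cells sum to 159, so (4,4) = 23.
Row 3 needs 182; the known cells sum to 123, so (3,1) = 59.
From column 1, 182 − (38 + 29 + 59) gives (4,1) = 56.
The remaining cell in column 4 is (1,4) = 182 − 117 = 65.
Row 1: 38 + 32 + 65 + ? = 182, so (1,2) = 47.
From row 4, 182 − (56 + 62 + 23) gives (4,2) = 41.

38 47 32 65 / 29 68 35 50 / 59 26 53 44 / 56 41 62 23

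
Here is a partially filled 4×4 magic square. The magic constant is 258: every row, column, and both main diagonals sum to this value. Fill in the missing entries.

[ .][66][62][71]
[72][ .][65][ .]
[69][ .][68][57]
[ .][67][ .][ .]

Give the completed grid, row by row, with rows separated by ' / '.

The remaining cell in row 1 is (1,1) = 258 − 199 = 59.
Row 3 needs 258; the known cells sum to 194, so (3,2) = 64.
From column 1, 258 − (59 + 72 + 69) gives (4,1) = 58.
From column 2, 258 − (66 + 64 + 67) gives (2,2) = 61.
From column 3, 258 − (62 + 65 + 68) gives (4,3) = 63.
From main diagonal, 258 − (59 + 61 + 68) gives (4,4) = 70.
Row 2 needs 258; the known cells sum to 198, so (2,4) = 60.

59 66 62 71 / 72 61 65 60 / 69 64 68 57 / 58 67 63 70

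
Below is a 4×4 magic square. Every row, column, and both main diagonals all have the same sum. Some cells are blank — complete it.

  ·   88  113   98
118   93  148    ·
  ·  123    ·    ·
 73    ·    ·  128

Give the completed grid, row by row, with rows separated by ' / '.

Anti-diagonal is already complete: 98 + 148 + 123 + 73 = 442, so that is the magic constant.
From row 1, 442 − (88 + 113 + 98) gives (1,1) = 143.
From row 2, 442 − (118 + 93 + 148) gives (2,4) = 83.
Column 1: 143 + 118 + 73 + ? = 442, so (3,1) = 108.
Column 2 must total 442; the given cells sum to 304, so (4,2) = 138.
Column 4: 98 + 83 + 128 + ? = 442, so (3,4) = 133.
Main diagonal must total 442; the given cells sum to 364, so (3,3) = 78.
Row 4 must total 442; the given cells sum to 339, so (4,3) = 103.

143 88 113 98 / 118 93 148 83 / 108 123 78 133 / 73 138 103 128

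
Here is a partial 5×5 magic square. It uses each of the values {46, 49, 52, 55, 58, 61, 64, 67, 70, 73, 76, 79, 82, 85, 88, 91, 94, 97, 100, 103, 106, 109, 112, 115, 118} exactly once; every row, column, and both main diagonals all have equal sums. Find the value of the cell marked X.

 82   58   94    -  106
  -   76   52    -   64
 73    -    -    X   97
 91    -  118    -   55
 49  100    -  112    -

46

The 25 entries sum to 2050, so each line sums to 2050/5 = 410.
Row 1 needs 410; the known cells sum to 340, so (1,4) = 70.
The remaining cell in column 1 is (2,1) = 410 − 295 = 115.
Column 5 must total 410; the given cells sum to 322, so (5,5) = 88.
Row 2 must total 410; the given cells sum to 307, so (2,4) = 103.
Row 5 needs 410; the known cells sum to 349, so (5,3) = 61.
Column 3: 94 + 52 + 118 + 61 + ? = 410, so (3,3) = 85.
From main diagonal, 410 − (82 + 76 + 85 + 88) gives (4,4) = 79.
The remaining cell in anti-diagonal is (4,2) = 410 − 343 = 67.
The remaining cell in column 2 is (3,2) = 410 − 301 = 109.
The remaining cell in column 4 is (3,4) = 410 − 364 = 46.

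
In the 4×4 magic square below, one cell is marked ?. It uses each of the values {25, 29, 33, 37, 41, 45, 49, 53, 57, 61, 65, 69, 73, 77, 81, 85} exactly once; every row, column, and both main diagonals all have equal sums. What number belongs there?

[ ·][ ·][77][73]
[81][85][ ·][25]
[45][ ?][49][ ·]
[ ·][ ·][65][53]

57

The 16 entries sum to 880, so each line sums to 880/4 = 220.
Row 2 must total 220; the given cells sum to 191, so (2,3) = 29.
Column 4 must total 220; the given cells sum to 151, so (3,4) = 69.
The remaining cell in main diagonal is (1,1) = 220 − 187 = 33.
From row 1, 220 − (33 + 77 + 73) gives (1,2) = 37.
Row 3 must total 220; the given cells sum to 163, so (3,2) = 57.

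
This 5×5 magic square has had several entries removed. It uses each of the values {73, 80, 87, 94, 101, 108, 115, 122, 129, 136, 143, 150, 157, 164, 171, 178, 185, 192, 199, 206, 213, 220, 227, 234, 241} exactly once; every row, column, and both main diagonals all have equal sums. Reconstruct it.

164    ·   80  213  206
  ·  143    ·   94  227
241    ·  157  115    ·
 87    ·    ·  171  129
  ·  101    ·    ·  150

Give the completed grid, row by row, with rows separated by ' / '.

164 122 80 213 206 / 185 143 136 94 227 / 241 199 157 115 73 / 87 220 178 171 129 / 108 101 234 192 150

The 25 entries sum to 3925, so each line sums to 3925/5 = 785.
Row 1 must total 785; the given cells sum to 663, so (1,2) = 122.
Column 4: 213 + 94 + 115 + 171 + ? = 785, so (5,4) = 192.
The remaining cell in column 5 is (3,5) = 785 − 712 = 73.
The remaining cell in row 3 is (3,2) = 785 − 586 = 199.
From column 2, 785 − (122 + 143 + 199 + 101) gives (4,2) = 220.
Anti-diagonal needs 785; the known cells sum to 677, so (5,1) = 108.
Row 4 needs 785; the known cells sum to 607, so (4,3) = 178.
Using row 5: 108 + 101 + 192 + 150 + ? → (5,3) = 785 − 551 = 234.
Column 1 must total 785; the given cells sum to 600, so (2,1) = 185.
From column 3, 785 − (80 + 157 + 178 + 234) gives (2,3) = 136.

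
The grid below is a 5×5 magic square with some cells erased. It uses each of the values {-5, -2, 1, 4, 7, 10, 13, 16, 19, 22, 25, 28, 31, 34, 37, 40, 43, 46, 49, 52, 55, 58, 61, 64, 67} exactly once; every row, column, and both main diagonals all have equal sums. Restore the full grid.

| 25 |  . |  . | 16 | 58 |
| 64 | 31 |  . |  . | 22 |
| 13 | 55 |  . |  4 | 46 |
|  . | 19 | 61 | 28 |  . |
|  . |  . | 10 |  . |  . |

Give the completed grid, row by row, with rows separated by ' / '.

The 25 entries sum to 775, so each line sums to 775/5 = 155.
From row 3, 155 − (13 + 55 + 4 + 46) gives (3,3) = 37.
Main diagonal must total 155; the given cells sum to 121, so (5,5) = 34.
Column 5: 58 + 22 + 46 + 34 + ? = 155, so (4,5) = -5.
From row 4, 155 − (19 + 61 + 28 + (-5)) gives (4,1) = 52.
The remaining cell in column 1 is (5,1) = 155 − 154 = 1.
Using anti-diagonal: 58 + 37 + 19 + 1 + ? → (2,4) = 155 − 115 = 40.
The remaining cell in row 2 is (2,3) = 155 − 157 = -2.
Column 3: -2 + 37 + 61 + 10 + ? = 155, so (1,3) = 49.
Column 4: 16 + 40 + 4 + 28 + ? = 155, so (5,4) = 67.
Row 1 needs 155; the known cells sum to 148, so (1,2) = 7.
Row 5: 1 + 10 + 67 + 34 + ? = 155, so (5,2) = 43.

25 7 49 16 58 / 64 31 -2 40 22 / 13 55 37 4 46 / 52 19 61 28 -5 / 1 43 10 67 34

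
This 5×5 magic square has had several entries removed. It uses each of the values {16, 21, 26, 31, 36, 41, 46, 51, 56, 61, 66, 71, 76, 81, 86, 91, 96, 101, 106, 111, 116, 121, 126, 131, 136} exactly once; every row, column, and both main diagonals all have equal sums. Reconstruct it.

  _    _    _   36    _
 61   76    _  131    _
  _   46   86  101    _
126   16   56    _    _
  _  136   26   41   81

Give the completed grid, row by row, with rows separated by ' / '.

The 25 entries sum to 1900, so each line sums to 1900/5 = 380.
Row 5 needs 380; the known cells sum to 284, so (5,1) = 96.
The remaining cell in column 2 is (1,2) = 380 − 274 = 106.
Column 4 must total 380; the given cells sum to 309, so (4,4) = 71.
The remaining cell in main diagonal is (1,1) = 380 − 314 = 66.
Anti-diagonal must total 380; the given cells sum to 329, so (1,5) = 51.
Using row 1: 66 + 106 + 36 + 51 + ? → (1,3) = 380 − 259 = 121.
The remaining cell in row 4 is (4,5) = 380 − 269 = 111.
Column 1 must total 380; the given cells sum to 349, so (3,1) = 31.
The remaining cell in column 3 is (2,3) = 380 − 289 = 91.
Row 2: 61 + 76 + 91 + 131 + ? = 380, so (2,5) = 21.
Row 3: 31 + 46 + 86 + 101 + ? = 380, so (3,5) = 116.

66 106 121 36 51 / 61 76 91 131 21 / 31 46 86 101 116 / 126 16 56 71 111 / 96 136 26 41 81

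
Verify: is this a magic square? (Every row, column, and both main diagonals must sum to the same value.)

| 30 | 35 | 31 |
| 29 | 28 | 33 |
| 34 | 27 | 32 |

No — column 3 sums to 96 but row 2 sums to 90.

Row 1: 30 + 35 + 31 = 96.
Row 2: 29 + 28 + 33 = 90.
Row 3: 34 + 27 + 32 = 93.
Column 1: 30 + 29 + 34 = 93.
Column 2: 35 + 28 + 27 = 90.
Column 3: 31 + 33 + 32 = 96.
Main diagonal: 30 + 28 + 32 = 90.
Anti-diagonal: 31 + 28 + 34 = 93.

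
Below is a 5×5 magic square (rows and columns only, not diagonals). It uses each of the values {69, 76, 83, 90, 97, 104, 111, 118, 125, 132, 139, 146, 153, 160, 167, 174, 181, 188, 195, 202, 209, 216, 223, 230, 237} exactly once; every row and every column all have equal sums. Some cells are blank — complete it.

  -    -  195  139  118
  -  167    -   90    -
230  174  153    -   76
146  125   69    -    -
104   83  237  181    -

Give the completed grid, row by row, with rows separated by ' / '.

The 25 entries sum to 3825, so each line sums to 3825/5 = 765.
Row 3 must total 765; the given cells sum to 633, so (3,4) = 132.
From row 5, 765 − (104 + 83 + 237 + 181) gives (5,5) = 160.
Column 2: 167 + 174 + 125 + 83 + ? = 765, so (1,2) = 216.
Column 3 must total 765; the given cells sum to 654, so (2,3) = 111.
Column 4 needs 765; the known cells sum to 542, so (4,4) = 223.
The remaining cell in row 1 is (1,1) = 765 − 668 = 97.
Row 4 must total 765; the given cells sum to 563, so (4,5) = 202.
The remaining cell in column 1 is (2,1) = 765 − 577 = 188.
Column 5 must total 765; the given cells sum to 556, so (2,5) = 209.

97 216 195 139 118 / 188 167 111 90 209 / 230 174 153 132 76 / 146 125 69 223 202 / 104 83 237 181 160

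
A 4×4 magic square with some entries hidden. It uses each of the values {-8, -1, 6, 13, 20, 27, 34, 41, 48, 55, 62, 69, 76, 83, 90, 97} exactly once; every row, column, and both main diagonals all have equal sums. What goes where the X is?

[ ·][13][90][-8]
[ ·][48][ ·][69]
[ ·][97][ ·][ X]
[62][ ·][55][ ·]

76

The 16 entries sum to 712, so each line sums to 712/4 = 178.
Using row 1: 13 + 90 + (-8) + ? → (1,1) = 178 − 95 = 83.
The remaining cell in column 2 is (4,2) = 178 − 158 = 20.
The remaining cell in anti-diagonal is (2,3) = 178 − 151 = 27.
Row 2 needs 178; the known cells sum to 144, so (2,1) = 34.
From row 4, 178 − (62 + 20 + 55) gives (4,4) = 41.
Column 1: 83 + 34 + 62 + ? = 178, so (3,1) = -1.
Column 3 must total 178; the given cells sum to 172, so (3,3) = 6.
Using column 4: -8 + 69 + 41 + ? → (3,4) = 178 − 102 = 76.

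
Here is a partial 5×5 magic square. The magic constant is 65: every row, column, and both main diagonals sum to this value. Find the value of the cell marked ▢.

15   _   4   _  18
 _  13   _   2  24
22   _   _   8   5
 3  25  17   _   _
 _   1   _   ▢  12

20

Column 5 needs 65; the known cells sum to 59, so (4,5) = 6.
Using row 4: 3 + 25 + 17 + 6 + ? → (4,4) = 65 − 51 = 14.
Main diagonal: 15 + 13 + 14 + 12 + ? = 65, so (3,3) = 11.
From anti-diagonal, 65 − (18 + 2 + 11 + 25) gives (5,1) = 9.
From row 3, 65 − (22 + 11 + 8 + 5) gives (3,2) = 19.
The remaining cell in column 1 is (2,1) = 65 − 49 = 16.
From column 2, 65 − (13 + 19 + 25 + 1) gives (1,2) = 7.
Using row 1: 15 + 7 + 4 + 18 + ? → (1,4) = 65 − 44 = 21.
Row 2: 16 + 13 + 2 + 24 + ? = 65, so (2,3) = 10.
From column 3, 65 − (4 + 10 + 11 + 17) gives (5,3) = 23.
Column 4 must total 65; the given cells sum to 45, so (5,4) = 20.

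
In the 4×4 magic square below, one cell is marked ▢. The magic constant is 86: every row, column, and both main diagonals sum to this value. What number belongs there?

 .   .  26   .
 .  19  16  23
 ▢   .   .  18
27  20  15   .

Row 2 must total 86; the given cells sum to 58, so (2,1) = 28.
Row 4 must total 86; the given cells sum to 62, so (4,4) = 24.
The remaining cell in column 3 is (3,3) = 86 − 57 = 29.
From column 4, 86 − (23 + 18 + 24) gives (1,4) = 21.
The remaining cell in main diagonal is (1,1) = 86 − 72 = 14.
The remaining cell in anti-diagonal is (3,2) = 86 − 64 = 22.
Using row 1: 14 + 26 + 21 + ? → (1,2) = 86 − 61 = 25.
Row 3 must total 86; the given cells sum to 69, so (3,1) = 17.

17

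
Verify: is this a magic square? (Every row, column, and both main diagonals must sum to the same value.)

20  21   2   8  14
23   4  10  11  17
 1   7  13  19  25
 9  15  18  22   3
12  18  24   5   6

Row 1: 20 + 21 + 2 + 8 + 14 = 65.
Row 2: 23 + 4 + 10 + 11 + 17 = 65.
Row 3: 1 + 7 + 13 + 19 + 25 = 65.
Row 4: 9 + 15 + 18 + 22 + 3 = 67.
Row 5: 12 + 18 + 24 + 5 + 6 = 65.
Column 1: 20 + 23 + 1 + 9 + 12 = 65.
Column 2: 21 + 4 + 7 + 15 + 18 = 65.
Column 3: 2 + 10 + 13 + 18 + 24 = 67.
Column 4: 8 + 11 + 19 + 22 + 5 = 65.
Column 5: 14 + 17 + 25 + 3 + 6 = 65.
Main diagonal: 20 + 4 + 13 + 22 + 6 = 65.
Anti-diagonal: 14 + 11 + 13 + 15 + 12 = 65.

No — column 4 sums to 65 but row 4 sums to 67.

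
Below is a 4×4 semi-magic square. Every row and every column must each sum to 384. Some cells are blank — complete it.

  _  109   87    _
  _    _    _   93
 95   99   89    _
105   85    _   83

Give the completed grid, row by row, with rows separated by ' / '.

81 109 87 107 / 103 91 97 93 / 95 99 89 101 / 105 85 111 83

From row 3, 384 − (95 + 99 + 89) gives (3,4) = 101.
The remaining cell in row 4 is (4,3) = 384 − 273 = 111.
Column 2 needs 384; the known cells sum to 293, so (2,2) = 91.
From column 3, 384 − (87 + 89 + 111) gives (2,3) = 97.
The remaining cell in column 4 is (1,4) = 384 − 277 = 107.
Row 1 must total 384; the given cells sum to 303, so (1,1) = 81.
Row 2 must total 384; the given cells sum to 281, so (2,1) = 103.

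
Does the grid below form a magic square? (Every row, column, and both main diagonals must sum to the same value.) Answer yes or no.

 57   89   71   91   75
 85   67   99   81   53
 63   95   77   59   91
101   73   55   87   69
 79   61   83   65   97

No — row 1 sums to 383 but main diagonal sums to 385.

Row 1: 57 + 89 + 71 + 91 + 75 = 383.
Row 2: 85 + 67 + 99 + 81 + 53 = 385.
Row 3: 63 + 95 + 77 + 59 + 91 = 385.
Row 4: 101 + 73 + 55 + 87 + 69 = 385.
Row 5: 79 + 61 + 83 + 65 + 97 = 385.
Column 1: 57 + 85 + 63 + 101 + 79 = 385.
Column 2: 89 + 67 + 95 + 73 + 61 = 385.
Column 3: 71 + 99 + 77 + 55 + 83 = 385.
Column 4: 91 + 81 + 59 + 87 + 65 = 383.
Column 5: 75 + 53 + 91 + 69 + 97 = 385.
Main diagonal: 57 + 67 + 77 + 87 + 97 = 385.
Anti-diagonal: 75 + 81 + 77 + 73 + 79 = 385.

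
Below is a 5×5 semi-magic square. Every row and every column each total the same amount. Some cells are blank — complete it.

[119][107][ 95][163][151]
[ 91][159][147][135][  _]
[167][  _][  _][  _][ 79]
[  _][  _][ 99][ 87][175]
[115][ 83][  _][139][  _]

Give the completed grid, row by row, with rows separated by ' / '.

119 107 95 163 151 / 91 159 147 135 103 / 167 155 123 111 79 / 143 131 99 87 175 / 115 83 171 139 127

Row 1 is already complete: 119 + 107 + 95 + 163 + 151 = 635, so that is the magic constant.
The remaining cell in row 2 is (2,5) = 635 − 532 = 103.
Column 1 must total 635; the given cells sum to 492, so (4,1) = 143.
The remaining cell in column 4 is (3,4) = 635 − 524 = 111.
The remaining cell in column 5 is (5,5) = 635 − 508 = 127.
Row 4: 143 + 99 + 87 + 175 + ? = 635, so (4,2) = 131.
From row 5, 635 − (115 + 83 + 139 + 127) gives (5,3) = 171.
Using column 2: 107 + 159 + 131 + 83 + ? → (3,2) = 635 − 480 = 155.
The remaining cell in column 3 is (3,3) = 635 − 512 = 123.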